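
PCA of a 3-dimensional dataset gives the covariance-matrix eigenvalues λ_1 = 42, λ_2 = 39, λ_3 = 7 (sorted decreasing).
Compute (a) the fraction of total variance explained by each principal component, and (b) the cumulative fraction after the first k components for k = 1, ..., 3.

Step 1 — total variance = trace(Sigma) = Σ λ_i = 42 + 39 + 7 = 88.

Step 2 — fraction explained by component i = λ_i / Σ λ:
  PC1: 42/88 = 0.4773
  PC2: 39/88 = 0.4432
  PC3: 7/88 = 0.0795

Step 3 — cumulative fraction after k components = (λ_1 + ... + λ_k) / Σ λ:
  k = 1: 42/88 = 0.4773
  k = 2: (42 + 39)/88 = 81/88 = 0.9205
  k = 3: (42 + 39 + 7)/88 = 88/88 = 1

Summary (fraction, with percent):

explained: PC1 0.4773 (47.73%), PC2 0.4432 (44.32%), PC3 0.0795 (7.95%);  cumulative: 0.4773, 0.9205, 1


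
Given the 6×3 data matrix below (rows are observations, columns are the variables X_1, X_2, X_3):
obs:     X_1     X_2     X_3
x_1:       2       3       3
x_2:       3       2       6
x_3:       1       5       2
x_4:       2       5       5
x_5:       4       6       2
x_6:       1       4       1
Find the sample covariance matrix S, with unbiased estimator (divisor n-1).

Step 1 — column means:
  mean(X_1) = (2 + 3 + 1 + 2 + 4 + 1) / 6 = 13/6 = 2.1667
  mean(X_2) = (3 + 2 + 5 + 5 + 6 + 4) / 6 = 25/6 = 4.1667
  mean(X_3) = (3 + 6 + 2 + 5 + 2 + 1) / 6 = 19/6 = 3.1667

Step 2 — sample covariance S[i,j] = (1/(n-1)) · Σ_k (x_{k,i} - mean_i) · (x_{k,j} - mean_j), with n-1 = 5.
  S[X_1,X_1] = ((-0.1667)·(-0.1667) + (0.8333)·(0.8333) + (-1.1667)·(-1.1667) + (-0.1667)·(-0.1667) + (1.8333)·(1.8333) + (-1.1667)·(-1.1667)) / 5 = 6.8333/5 = 1.3667
  S[X_1,X_2] = ((-0.1667)·(-1.1667) + (0.8333)·(-2.1667) + (-1.1667)·(0.8333) + (-0.1667)·(0.8333) + (1.8333)·(1.8333) + (-1.1667)·(-0.1667)) / 5 = 0.8333/5 = 0.1667
  S[X_1,X_3] = ((-0.1667)·(-0.1667) + (0.8333)·(2.8333) + (-1.1667)·(-1.1667) + (-0.1667)·(1.8333) + (1.8333)·(-1.1667) + (-1.1667)·(-2.1667)) / 5 = 3.8333/5 = 0.7667
  S[X_2,X_2] = ((-1.1667)·(-1.1667) + (-2.1667)·(-2.1667) + (0.8333)·(0.8333) + (0.8333)·(0.8333) + (1.8333)·(1.8333) + (-0.1667)·(-0.1667)) / 5 = 10.8333/5 = 2.1667
  S[X_2,X_3] = ((-1.1667)·(-0.1667) + (-2.1667)·(2.8333) + (0.8333)·(-1.1667) + (0.8333)·(1.8333) + (1.8333)·(-1.1667) + (-0.1667)·(-2.1667)) / 5 = -7.1667/5 = -1.4333
  S[X_3,X_3] = ((-0.1667)·(-0.1667) + (2.8333)·(2.8333) + (-1.1667)·(-1.1667) + (1.8333)·(1.8333) + (-1.1667)·(-1.1667) + (-2.1667)·(-2.1667)) / 5 = 18.8333/5 = 3.7667

S is symmetric (S[j,i] = S[i,j]). Assembling:

S = [[1.3667, 0.1667, 0.7667],
 [0.1667, 2.1667, -1.4333],
 [0.7667, -1.4333, 3.7667]]


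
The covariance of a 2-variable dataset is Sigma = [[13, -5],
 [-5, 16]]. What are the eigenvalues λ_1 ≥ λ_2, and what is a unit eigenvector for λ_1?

Step 1 — characteristic polynomial of 2×2 Sigma:
  det(Sigma - λI) = λ² - trace · λ + det = 0.
  trace = 13 + 16 = 29, det = 13·16 - (-5)² = 183.
Step 2 — discriminant:
  Δ = trace² - 4·det = 841 - 732 = 109.
Step 3 — eigenvalues:
  λ = (trace ± √Δ)/2 = (29 ± 10.4403)/2,
  λ_1 = 19.7202,  λ_2 = 9.2798.

Step 4 — unit eigenvector for λ_1: solve (Sigma - λ_1 I)v = 0. First row:
  (13 - 19.7202)·v_x + (-5)·v_y = 0, i.e. (-6.7202)·v_x + (-5)·v_y = 0,
  so v ∝ (b, λ_1 - a) = (-5, 6.7202); multiply by -1 so the first entry is positive: u = (5, -6.7202).
  ||u|| = √((5)² + (-6.7202)²) = √(70.1605) ≈ 8.3762,
  v_1 = u/||u|| ≈ (0.5969, -0.8023) (||v_1|| = 1).

λ_1 = 19.7202,  λ_2 = 9.2798;  v_1 ≈ (0.5969, -0.8023)


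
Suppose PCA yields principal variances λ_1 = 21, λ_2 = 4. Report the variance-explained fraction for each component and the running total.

Step 1 — total variance = trace(Sigma) = Σ λ_i = 21 + 4 = 25.

Step 2 — fraction explained by component i = λ_i / Σ λ:
  PC1: 21/25 = 0.84
  PC2: 4/25 = 0.16

Step 3 — cumulative fraction after k components = (λ_1 + ... + λ_k) / Σ λ:
  k = 1: 21/25 = 0.84
  k = 2: (21 + 4)/25 = 25/25 = 1

Summary (fraction, with percent):

explained: PC1 0.84 (84%), PC2 0.16 (16%);  cumulative: 0.84, 1


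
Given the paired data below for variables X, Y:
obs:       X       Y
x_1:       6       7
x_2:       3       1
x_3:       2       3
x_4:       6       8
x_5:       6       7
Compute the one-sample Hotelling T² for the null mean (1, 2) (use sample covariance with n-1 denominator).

Step 1 — sample mean vector:
  mean(X) = (6 + 3 + 2 + 6 + 6) / 5 = 23/5 = 4.6
  mean(Y) = (7 + 1 + 3 + 8 + 7) / 5 = 26/5 = 5.2
  x̄ = (4.6, 5.2),  deviation x̄ - mu_0 = (4.6, 5.2) - (1, 2) = (3.6, 3.2).

Step 2 — sample covariance matrix, S[i,j] = (1/(n-1)) · Σ_k (x_{k,i} - mean_i) · (x_{k,j} - mean_j), divisor n-1 = 4:
  S[X,X] = ((1.4)·(1.4) + (-1.6)·(-1.6) + (-2.6)·(-2.6) + (1.4)·(1.4) + (1.4)·(1.4)) / 4 = 15.2/4 = 3.8
  S[X,Y] = ((1.4)·(1.8) + (-1.6)·(-4.2) + (-2.6)·(-2.2) + (1.4)·(2.8) + (1.4)·(1.8)) / 4 = 21.4/4 = 5.35
  S[Y,Y] = ((1.8)·(1.8) + (-4.2)·(-4.2) + (-2.2)·(-2.2) + (2.8)·(2.8) + (1.8)·(1.8)) / 4 = 36.8/4 = 9.2
  S = [[3.8, 5.35],
 [5.35, 9.2]].

Step 3 — invert S. det(S) = 3.8·9.2 - (5.35)² = 6.3375.
  S^{-1} = (1/det) · [[d, -b], [-b, a]] = [[1.4517, -0.8442],
 [-0.8442, 0.5996]].

Step 4 — quadratic form (x̄ - mu_0)^T · S^{-1} · (x̄ - mu_0):
  S^{-1} · (x̄ - mu_0) = (2.5247, -1.1203),
  (x̄ - mu_0)^T · [...] = (3.6)·(2.5247) + (3.2)·(-1.1203) = 5.5037.

Step 5 — scale by n: T² = 5 · 5.5037 = 27.5187.

T² ≈ 27.5187


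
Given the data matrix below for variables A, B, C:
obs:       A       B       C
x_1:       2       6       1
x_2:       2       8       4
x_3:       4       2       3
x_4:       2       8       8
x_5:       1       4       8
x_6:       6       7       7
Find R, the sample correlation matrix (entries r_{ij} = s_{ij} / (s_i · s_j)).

Step 1 — column means:
  mean(A) = (2 + 2 + 4 + 2 + 1 + 6) / 6 = 17/6 = 2.8333
  mean(B) = (6 + 8 + 2 + 8 + 4 + 7) / 6 = 35/6 = 5.8333
  mean(C) = (1 + 4 + 3 + 8 + 8 + 7) / 6 = 31/6 = 5.1667

Step 2 — sample variances and covariances s[i,j] = (1/(n-1)) · Σ_k (x_{k,i} - mean_i) · (x_{k,j} - mean_j), with n-1 = 5:
  s[A,A] = ((-0.8333)·(-0.8333) + (-0.8333)·(-0.8333) + (1.1667)·(1.1667) + (-0.8333)·(-0.8333) + (-1.8333)·(-1.8333) + (3.1667)·(3.1667)) / 5 = 16.8333/5 = 3.3667
  s[A,B] = ((-0.8333)·(0.1667) + (-0.8333)·(2.1667) + (1.1667)·(-3.8333) + (-0.8333)·(2.1667) + (-1.8333)·(-1.8333) + (3.1667)·(1.1667)) / 5 = -1.1667/5 = -0.2333
  s[A,C] = ((-0.8333)·(-4.1667) + (-0.8333)·(-1.1667) + (1.1667)·(-2.1667) + (-0.8333)·(2.8333) + (-1.8333)·(2.8333) + (3.1667)·(1.8333)) / 5 = 0.1667/5 = 0.0333
  s[B,B] = ((0.1667)·(0.1667) + (2.1667)·(2.1667) + (-3.8333)·(-3.8333) + (2.1667)·(2.1667) + (-1.8333)·(-1.8333) + (1.1667)·(1.1667)) / 5 = 28.8333/5 = 5.7667
  s[B,C] = ((0.1667)·(-4.1667) + (2.1667)·(-1.1667) + (-3.8333)·(-2.1667) + (2.1667)·(2.8333) + (-1.8333)·(2.8333) + (1.1667)·(1.8333)) / 5 = 8.1667/5 = 1.6333
  s[C,C] = ((-4.1667)·(-4.1667) + (-1.1667)·(-1.1667) + (-2.1667)·(-2.1667) + (2.8333)·(2.8333) + (2.8333)·(2.8333) + (1.8333)·(1.8333)) / 5 = 42.8333/5 = 8.5667
  Sample standard deviations s_i = √(s[i,i]):
  s(A) = √(3.3667) = 1.8348
  s(B) = √(5.7667) = 2.4014
  s(C) = √(8.5667) = 2.9269

Step 3 — r_{ij} = s_{ij} / (s_i · s_j):
  r[A,A] = 1 (diagonal).
  r[A,B] = -0.2333 / (1.8348 · 2.4014) = -0.2333 / 4.4062 = -0.053
  r[A,C] = 0.0333 / (1.8348 · 2.9269) = 0.0333 / 5.3704 = 0.0062
  r[B,B] = 1 (diagonal).
  r[B,C] = 1.6333 / (2.4014 · 2.9269) = 1.6333 / 7.0286 = 0.2324
  r[C,C] = 1 (diagonal).

R is symmetric with unit diagonal. Assembling:

R = [[1, -0.053, 0.0062],
 [-0.053, 1, 0.2324],
 [0.0062, 0.2324, 1]]


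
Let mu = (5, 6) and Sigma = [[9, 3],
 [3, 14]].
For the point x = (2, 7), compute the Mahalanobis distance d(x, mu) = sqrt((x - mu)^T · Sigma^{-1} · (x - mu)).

Step 1 — centre the observation: (x - mu) = (-3, 1).

Step 2 — invert Sigma. det(Sigma) = 9·14 - (3)² = 117.
  Sigma^{-1} = (1/det) · [[d, -b], [-b, a]] = [[0.1197, -0.0256],
 [-0.0256, 0.0769]].

Step 3 — form the quadratic (x - mu)^T · Sigma^{-1} · (x - mu):
  Sigma^{-1} · (x - mu) = (-0.3846, 0.1538).
  (x - mu)^T · [Sigma^{-1} · (x - mu)] = (-3)·(-0.3846) + (1)·(0.1538) = 1.3077.

Step 4 — take square root: d = √(1.3077) ≈ 1.1435.

d(x, mu) = √(1.3077) ≈ 1.1435


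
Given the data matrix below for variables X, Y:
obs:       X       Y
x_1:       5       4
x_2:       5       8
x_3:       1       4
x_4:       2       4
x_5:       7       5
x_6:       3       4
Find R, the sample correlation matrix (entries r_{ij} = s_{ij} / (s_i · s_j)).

Step 1 — column means:
  mean(X) = (5 + 5 + 1 + 2 + 7 + 3) / 6 = 23/6 = 3.8333
  mean(Y) = (4 + 8 + 4 + 4 + 5 + 4) / 6 = 29/6 = 4.8333

Step 2 — sample variances and covariances s[i,j] = (1/(n-1)) · Σ_k (x_{k,i} - mean_i) · (x_{k,j} - mean_j), with n-1 = 5:
  s[X,X] = ((1.1667)·(1.1667) + (1.1667)·(1.1667) + (-2.8333)·(-2.8333) + (-1.8333)·(-1.8333) + (3.1667)·(3.1667) + (-0.8333)·(-0.8333)) / 5 = 24.8333/5 = 4.9667
  s[X,Y] = ((1.1667)·(-0.8333) + (1.1667)·(3.1667) + (-2.8333)·(-0.8333) + (-1.8333)·(-0.8333) + (3.1667)·(0.1667) + (-0.8333)·(-0.8333)) / 5 = 7.8333/5 = 1.5667
  s[Y,Y] = ((-0.8333)·(-0.8333) + (3.1667)·(3.1667) + (-0.8333)·(-0.8333) + (-0.8333)·(-0.8333) + (0.1667)·(0.1667) + (-0.8333)·(-0.8333)) / 5 = 12.8333/5 = 2.5667
  Sample standard deviations s_i = √(s[i,i]):
  s(X) = √(4.9667) = 2.2286
  s(Y) = √(2.5667) = 1.6021

Step 3 — r_{ij} = s_{ij} / (s_i · s_j):
  r[X,X] = 1 (diagonal).
  r[X,Y] = 1.5667 / (2.2286 · 1.6021) = 1.5667 / 3.5704 = 0.4388
  r[Y,Y] = 1 (diagonal).

R is symmetric with unit diagonal. Assembling:

R = [[1, 0.4388],
 [0.4388, 1]]


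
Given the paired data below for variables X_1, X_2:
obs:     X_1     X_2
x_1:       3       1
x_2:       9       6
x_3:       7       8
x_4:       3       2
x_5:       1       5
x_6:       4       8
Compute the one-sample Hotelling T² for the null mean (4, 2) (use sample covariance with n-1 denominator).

Step 1 — sample mean vector:
  mean(X_1) = (3 + 9 + 7 + 3 + 1 + 4) / 6 = 27/6 = 4.5
  mean(X_2) = (1 + 6 + 8 + 2 + 5 + 8) / 6 = 30/6 = 5
  x̄ = (4.5, 5),  deviation x̄ - mu_0 = (4.5, 5) - (4, 2) = (0.5, 3).

Step 2 — sample covariance matrix, S[i,j] = (1/(n-1)) · Σ_k (x_{k,i} - mean_i) · (x_{k,j} - mean_j), divisor n-1 = 5:
  S[X_1,X_1] = ((-1.5)·(-1.5) + (4.5)·(4.5) + (2.5)·(2.5) + (-1.5)·(-1.5) + (-3.5)·(-3.5) + (-0.5)·(-0.5)) / 5 = 43.5/5 = 8.7
  S[X_1,X_2] = ((-1.5)·(-4) + (4.5)·(1) + (2.5)·(3) + (-1.5)·(-3) + (-3.5)·(0) + (-0.5)·(3)) / 5 = 21/5 = 4.2
  S[X_2,X_2] = ((-4)·(-4) + (1)·(1) + (3)·(3) + (-3)·(-3) + (0)·(0) + (3)·(3)) / 5 = 44/5 = 8.8
  S = [[8.7, 4.2],
 [4.2, 8.8]].

Step 3 — invert S. det(S) = 8.7·8.8 - (4.2)² = 58.92.
  S^{-1} = (1/det) · [[d, -b], [-b, a]] = [[0.1494, -0.0713],
 [-0.0713, 0.1477]].

Step 4 — quadratic form (x̄ - mu_0)^T · S^{-1} · (x̄ - mu_0):
  S^{-1} · (x̄ - mu_0) = (-0.1392, 0.4073),
  (x̄ - mu_0)^T · [...] = (0.5)·(-0.1392) + (3)·(0.4073) = 1.1524.

Step 5 — scale by n: T² = 6 · 1.1524 = 6.9145.

T² ≈ 6.9145


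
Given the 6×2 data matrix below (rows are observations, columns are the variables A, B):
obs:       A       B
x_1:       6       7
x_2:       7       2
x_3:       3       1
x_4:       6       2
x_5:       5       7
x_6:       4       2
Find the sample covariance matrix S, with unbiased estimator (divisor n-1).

Step 1 — column means:
  mean(A) = (6 + 7 + 3 + 6 + 5 + 4) / 6 = 31/6 = 5.1667
  mean(B) = (7 + 2 + 1 + 2 + 7 + 2) / 6 = 21/6 = 3.5

Step 2 — sample covariance S[i,j] = (1/(n-1)) · Σ_k (x_{k,i} - mean_i) · (x_{k,j} - mean_j), with n-1 = 5.
  S[A,A] = ((0.8333)·(0.8333) + (1.8333)·(1.8333) + (-2.1667)·(-2.1667) + (0.8333)·(0.8333) + (-0.1667)·(-0.1667) + (-1.1667)·(-1.1667)) / 5 = 10.8333/5 = 2.1667
  S[A,B] = ((0.8333)·(3.5) + (1.8333)·(-1.5) + (-2.1667)·(-2.5) + (0.8333)·(-1.5) + (-0.1667)·(3.5) + (-1.1667)·(-1.5)) / 5 = 5.5/5 = 1.1
  S[B,B] = ((3.5)·(3.5) + (-1.5)·(-1.5) + (-2.5)·(-2.5) + (-1.5)·(-1.5) + (3.5)·(3.5) + (-1.5)·(-1.5)) / 5 = 37.5/5 = 7.5

S is symmetric (S[j,i] = S[i,j]). Assembling:

S = [[2.1667, 1.1],
 [1.1, 7.5]]


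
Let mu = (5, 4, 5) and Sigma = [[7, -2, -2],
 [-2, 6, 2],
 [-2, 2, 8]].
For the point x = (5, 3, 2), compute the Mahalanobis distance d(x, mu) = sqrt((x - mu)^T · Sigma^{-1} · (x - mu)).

Step 1 — centre the observation: (x - mu) = (0, -1, -3).

Step 2 — invert Sigma (cofactor / det for 3×3, or solve directly):
  Sigma^{-1} = [[0.1642, 0.0448, 0.0299],
 [0.0448, 0.194, -0.0373],
 [0.0299, -0.0373, 0.1418]].

Step 3 — form the quadratic (x - mu)^T · Sigma^{-1} · (x - mu):
  Sigma^{-1} · (x - mu) = (-0.1343, -0.0821, -0.3881).
  (x - mu)^T · [Sigma^{-1} · (x - mu)] = (0)·(-0.1343) + (-1)·(-0.0821) + (-3)·(-0.3881) = 1.2463.

Step 4 — take square root: d = √(1.2463) ≈ 1.1164.

d(x, mu) = √(1.2463) ≈ 1.1164


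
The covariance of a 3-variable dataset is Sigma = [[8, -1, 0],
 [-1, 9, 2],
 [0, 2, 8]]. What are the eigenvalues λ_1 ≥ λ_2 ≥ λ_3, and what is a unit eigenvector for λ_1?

Step 1 — characteristic polynomial p(λ) = det(λI - Sigma) = λ³ - tr·λ² + c_1·λ - det, where tr = trace, c_1 = sum of the principal 2×2 minors, det = det(Sigma):
  tr = 8 + 9 + 8 = 25,
  c_1 = (8·9 - (-1)²) + (8·8 - (0)²) + (9·8 - (2)²) = 71 + 64 + 68 = 203,
  det = 8·(9·8 - (2)²) - (-1)·((-1)·8 - (2)·(0)) + (0)·((-1)·(2) - 9·(0)) = 8·(68) - (-1)·(-8) + (0)·(-2) = 536.
  So p(λ) = λ³ - 25λ² + 203λ - 536.
Step 2 — look for an integer root (rational root theorem: any rational root is an integer divisor of 536). Testing λ = 8:
  p(8) = 512 - 1600 + 1624 - 536 = 0  ✓
  Dividing out (λ - 8): p(λ) = (λ - 8)(λ² - 17λ + 67).
Step 3 — remaining eigenvalues from the quadratic λ² - 17λ + 67 = 0:
  Δ = 17² - 4·67 = 289 - 268 = 21,  λ = (17 ± √21)/2 = (17 ± 4.5826)/2 ≈ 10.7913 or 6.2087.
  Sorted: λ_1 = 10.7913,  λ_2 = 8,  λ_3 = 6.2087  (check: sum = 25 = tr ✓).

Step 4 — unit eigenvector for λ_1 ≈ 10.7913: v spans the null space of (Sigma - λ_1 I), whose rows are
  r_1 = (-2.7913, -1, 0),  r_2 = (-1, -1.7913, 2),  r_3 = (0, 2, -2.7913).
  v is orthogonal to every row, so take v ∝ r_1 × r_2 = ((-1)·(2) - (0)·(-1.7913), (0)·(-1) - (-2.7913)·(2), (-2.7913)·(-1.7913) - (-1)·(-1)) ≈ (-2, 5.5826, 4).
  Rescale (multiply by -1 so the first nonzero entry is positive): u = (2, -5.5826, -4).
  ||u|| = √((2)² + (-5.5826)² + (-4)²) = √(51.1652) ≈ 7.153,  v_1 = u/||u|| ≈ (0.2796, -0.7805, -0.5592) (||v_1|| = 1).

λ_1 = 10.7913,  λ_2 = 8,  λ_3 = 6.2087;  v_1 ≈ (0.2796, -0.7805, -0.5592)


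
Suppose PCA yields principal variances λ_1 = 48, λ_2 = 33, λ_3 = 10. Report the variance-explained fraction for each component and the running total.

Step 1 — total variance = trace(Sigma) = Σ λ_i = 48 + 33 + 10 = 91.

Step 2 — fraction explained by component i = λ_i / Σ λ:
  PC1: 48/91 = 0.5275
  PC2: 33/91 = 0.3626
  PC3: 10/91 = 0.1099

Step 3 — cumulative fraction after k components = (λ_1 + ... + λ_k) / Σ λ:
  k = 1: 48/91 = 0.5275
  k = 2: (48 + 33)/91 = 81/91 = 0.8901
  k = 3: (48 + 33 + 10)/91 = 91/91 = 1

Summary (fraction, with percent):

explained: PC1 0.5275 (52.75%), PC2 0.3626 (36.26%), PC3 0.1099 (10.99%);  cumulative: 0.5275, 0.8901, 1


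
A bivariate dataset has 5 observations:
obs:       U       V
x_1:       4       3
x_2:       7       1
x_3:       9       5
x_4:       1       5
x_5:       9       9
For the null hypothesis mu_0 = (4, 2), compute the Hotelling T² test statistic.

Step 1 — sample mean vector:
  mean(U) = (4 + 7 + 9 + 1 + 9) / 5 = 30/5 = 6
  mean(V) = (3 + 1 + 5 + 5 + 9) / 5 = 23/5 = 4.6
  x̄ = (6, 4.6),  deviation x̄ - mu_0 = (6, 4.6) - (4, 2) = (2, 2.6).

Step 2 — sample covariance matrix, S[i,j] = (1/(n-1)) · Σ_k (x_{k,i} - mean_i) · (x_{k,j} - mean_j), divisor n-1 = 4:
  S[U,U] = ((-2)·(-2) + (1)·(1) + (3)·(3) + (-5)·(-5) + (3)·(3)) / 4 = 48/4 = 12
  S[U,V] = ((-2)·(-1.6) + (1)·(-3.6) + (3)·(0.4) + (-5)·(0.4) + (3)·(4.4)) / 4 = 12/4 = 3
  S[V,V] = ((-1.6)·(-1.6) + (-3.6)·(-3.6) + (0.4)·(0.4) + (0.4)·(0.4) + (4.4)·(4.4)) / 4 = 35.2/4 = 8.8
  S = [[12, 3],
 [3, 8.8]].

Step 3 — invert S. det(S) = 12·8.8 - (3)² = 96.6.
  S^{-1} = (1/det) · [[d, -b], [-b, a]] = [[0.0911, -0.0311],
 [-0.0311, 0.1242]].

Step 4 — quadratic form (x̄ - mu_0)^T · S^{-1} · (x̄ - mu_0):
  S^{-1} · (x̄ - mu_0) = (0.1014, 0.2609),
  (x̄ - mu_0)^T · [...] = (2)·(0.1014) + (2.6)·(0.2609) = 0.8812.

Step 5 — scale by n: T² = 5 · 0.8812 = 4.4058.

T² ≈ 4.4058


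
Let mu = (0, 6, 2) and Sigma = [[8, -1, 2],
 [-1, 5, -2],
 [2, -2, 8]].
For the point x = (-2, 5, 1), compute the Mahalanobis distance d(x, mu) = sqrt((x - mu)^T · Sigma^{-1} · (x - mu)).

Step 1 — centre the observation: (x - mu) = (-2, -1, -1).

Step 2 — invert Sigma (cofactor / det for 3×3, or solve directly):
  Sigma^{-1} = [[0.1343, 0.0149, -0.0299],
 [0.0149, 0.2239, 0.0522],
 [-0.0299, 0.0522, 0.1455]].

Step 3 — form the quadratic (x - mu)^T · Sigma^{-1} · (x - mu):
  Sigma^{-1} · (x - mu) = (-0.2537, -0.306, -0.1381).
  (x - mu)^T · [Sigma^{-1} · (x - mu)] = (-2)·(-0.2537) + (-1)·(-0.306) + (-1)·(-0.1381) = 0.9515.

Step 4 — take square root: d = √(0.9515) ≈ 0.9754.

d(x, mu) = √(0.9515) ≈ 0.9754


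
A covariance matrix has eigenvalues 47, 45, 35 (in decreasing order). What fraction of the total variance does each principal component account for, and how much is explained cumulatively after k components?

Step 1 — total variance = trace(Sigma) = Σ λ_i = 47 + 45 + 35 = 127.

Step 2 — fraction explained by component i = λ_i / Σ λ:
  PC1: 47/127 = 0.3701
  PC2: 45/127 = 0.3543
  PC3: 35/127 = 0.2756

Step 3 — cumulative fraction after k components = (λ_1 + ... + λ_k) / Σ λ:
  k = 1: 47/127 = 0.3701
  k = 2: (47 + 45)/127 = 92/127 = 0.7244
  k = 3: (47 + 45 + 35)/127 = 127/127 = 1

Summary (fraction, with percent):

explained: PC1 0.3701 (37.01%), PC2 0.3543 (35.43%), PC3 0.2756 (27.56%);  cumulative: 0.3701, 0.7244, 1


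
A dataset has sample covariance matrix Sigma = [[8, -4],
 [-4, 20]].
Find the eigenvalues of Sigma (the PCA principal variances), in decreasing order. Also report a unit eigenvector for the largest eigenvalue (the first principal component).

Step 1 — characteristic polynomial of 2×2 Sigma:
  det(Sigma - λI) = λ² - trace · λ + det = 0.
  trace = 8 + 20 = 28, det = 8·20 - (-4)² = 144.
Step 2 — discriminant:
  Δ = trace² - 4·det = 784 - 576 = 208.
Step 3 — eigenvalues:
  λ = (trace ± √Δ)/2 = (28 ± 14.4222)/2,
  λ_1 = 21.2111,  λ_2 = 6.7889.

Step 4 — unit eigenvector for λ_1: solve (Sigma - λ_1 I)v = 0. First row:
  (8 - 21.2111)·v_x + (-4)·v_y = 0, i.e. (-13.2111)·v_x + (-4)·v_y = 0,
  so v ∝ (b, λ_1 - a) = (-4, 13.2111); multiply by -1 so the first entry is positive: u = (4, -13.2111).
  ||u|| = √((4)² + (-13.2111)²) = √(190.5332) ≈ 13.8034,
  v_1 = u/||u|| ≈ (0.2898, -0.9571) (||v_1|| = 1).

λ_1 = 21.2111,  λ_2 = 6.7889;  v_1 ≈ (0.2898, -0.9571)


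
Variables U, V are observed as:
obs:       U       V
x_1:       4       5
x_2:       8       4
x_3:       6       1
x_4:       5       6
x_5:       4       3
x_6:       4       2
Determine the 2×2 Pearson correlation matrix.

Step 1 — column means:
  mean(U) = (4 + 8 + 6 + 5 + 4 + 4) / 6 = 31/6 = 5.1667
  mean(V) = (5 + 4 + 1 + 6 + 3 + 2) / 6 = 21/6 = 3.5

Step 2 — sample variances and covariances s[i,j] = (1/(n-1)) · Σ_k (x_{k,i} - mean_i) · (x_{k,j} - mean_j), with n-1 = 5:
  s[U,U] = ((-1.1667)·(-1.1667) + (2.8333)·(2.8333) + (0.8333)·(0.8333) + (-0.1667)·(-0.1667) + (-1.1667)·(-1.1667) + (-1.1667)·(-1.1667)) / 5 = 12.8333/5 = 2.5667
  s[U,V] = ((-1.1667)·(1.5) + (2.8333)·(0.5) + (0.8333)·(-2.5) + (-0.1667)·(2.5) + (-1.1667)·(-0.5) + (-1.1667)·(-1.5)) / 5 = -0.5/5 = -0.1
  s[V,V] = ((1.5)·(1.5) + (0.5)·(0.5) + (-2.5)·(-2.5) + (2.5)·(2.5) + (-0.5)·(-0.5) + (-1.5)·(-1.5)) / 5 = 17.5/5 = 3.5
  Sample standard deviations s_i = √(s[i,i]):
  s(U) = √(2.5667) = 1.6021
  s(V) = √(3.5) = 1.8708

Step 3 — r_{ij} = s_{ij} / (s_i · s_j):
  r[U,U] = 1 (diagonal).
  r[U,V] = -0.1 / (1.6021 · 1.8708) = -0.1 / 2.9972 = -0.0334
  r[V,V] = 1 (diagonal).

R is symmetric with unit diagonal. Assembling:

R = [[1, -0.0334],
 [-0.0334, 1]]


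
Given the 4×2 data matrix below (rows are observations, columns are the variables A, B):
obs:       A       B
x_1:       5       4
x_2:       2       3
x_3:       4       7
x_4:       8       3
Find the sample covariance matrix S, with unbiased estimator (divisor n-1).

Step 1 — column means:
  mean(A) = (5 + 2 + 4 + 8) / 4 = 19/4 = 4.75
  mean(B) = (4 + 3 + 7 + 3) / 4 = 17/4 = 4.25

Step 2 — sample covariance S[i,j] = (1/(n-1)) · Σ_k (x_{k,i} - mean_i) · (x_{k,j} - mean_j), with n-1 = 3.
  S[A,A] = ((0.25)·(0.25) + (-2.75)·(-2.75) + (-0.75)·(-0.75) + (3.25)·(3.25)) / 3 = 18.75/3 = 6.25
  S[A,B] = ((0.25)·(-0.25) + (-2.75)·(-1.25) + (-0.75)·(2.75) + (3.25)·(-1.25)) / 3 = -2.75/3 = -0.9167
  S[B,B] = ((-0.25)·(-0.25) + (-1.25)·(-1.25) + (2.75)·(2.75) + (-1.25)·(-1.25)) / 3 = 10.75/3 = 3.5833

S is symmetric (S[j,i] = S[i,j]). Assembling:

S = [[6.25, -0.9167],
 [-0.9167, 3.5833]]


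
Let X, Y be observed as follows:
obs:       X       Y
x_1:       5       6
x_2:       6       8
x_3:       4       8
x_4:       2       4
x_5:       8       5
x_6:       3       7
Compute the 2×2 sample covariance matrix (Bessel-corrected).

Step 1 — column means:
  mean(X) = (5 + 6 + 4 + 2 + 8 + 3) / 6 = 28/6 = 4.6667
  mean(Y) = (6 + 8 + 8 + 4 + 5 + 7) / 6 = 38/6 = 6.3333

Step 2 — sample covariance S[i,j] = (1/(n-1)) · Σ_k (x_{k,i} - mean_i) · (x_{k,j} - mean_j), with n-1 = 5.
  S[X,X] = ((0.3333)·(0.3333) + (1.3333)·(1.3333) + (-0.6667)·(-0.6667) + (-2.6667)·(-2.6667) + (3.3333)·(3.3333) + (-1.6667)·(-1.6667)) / 5 = 23.3333/5 = 4.6667
  S[X,Y] = ((0.3333)·(-0.3333) + (1.3333)·(1.6667) + (-0.6667)·(1.6667) + (-2.6667)·(-2.3333) + (3.3333)·(-1.3333) + (-1.6667)·(0.6667)) / 5 = 1.6667/5 = 0.3333
  S[Y,Y] = ((-0.3333)·(-0.3333) + (1.6667)·(1.6667) + (1.6667)·(1.6667) + (-2.3333)·(-2.3333) + (-1.3333)·(-1.3333) + (0.6667)·(0.6667)) / 5 = 13.3333/5 = 2.6667

S is symmetric (S[j,i] = S[i,j]). Assembling:

S = [[4.6667, 0.3333],
 [0.3333, 2.6667]]


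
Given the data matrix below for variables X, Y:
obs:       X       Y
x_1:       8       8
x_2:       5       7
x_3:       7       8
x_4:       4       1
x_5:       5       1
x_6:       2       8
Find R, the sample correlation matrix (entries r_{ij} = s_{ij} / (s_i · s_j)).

Step 1 — column means:
  mean(X) = (8 + 5 + 7 + 4 + 5 + 2) / 6 = 31/6 = 5.1667
  mean(Y) = (8 + 7 + 8 + 1 + 1 + 8) / 6 = 33/6 = 5.5

Step 2 — sample variances and covariances s[i,j] = (1/(n-1)) · Σ_k (x_{k,i} - mean_i) · (x_{k,j} - mean_j), with n-1 = 5:
  s[X,X] = ((2.8333)·(2.8333) + (-0.1667)·(-0.1667) + (1.8333)·(1.8333) + (-1.1667)·(-1.1667) + (-0.1667)·(-0.1667) + (-3.1667)·(-3.1667)) / 5 = 22.8333/5 = 4.5667
  s[X,Y] = ((2.8333)·(2.5) + (-0.1667)·(1.5) + (1.8333)·(2.5) + (-1.1667)·(-4.5) + (-0.1667)·(-4.5) + (-3.1667)·(2.5)) / 5 = 9.5/5 = 1.9
  s[Y,Y] = ((2.5)·(2.5) + (1.5)·(1.5) + (2.5)·(2.5) + (-4.5)·(-4.5) + (-4.5)·(-4.5) + (2.5)·(2.5)) / 5 = 61.5/5 = 12.3
  Sample standard deviations s_i = √(s[i,i]):
  s(X) = √(4.5667) = 2.137
  s(Y) = √(12.3) = 3.5071

Step 3 — r_{ij} = s_{ij} / (s_i · s_j):
  r[X,X] = 1 (diagonal).
  r[X,Y] = 1.9 / (2.137 · 3.5071) = 1.9 / 7.4947 = 0.2535
  r[Y,Y] = 1 (diagonal).

R is symmetric with unit diagonal. Assembling:

R = [[1, 0.2535],
 [0.2535, 1]]


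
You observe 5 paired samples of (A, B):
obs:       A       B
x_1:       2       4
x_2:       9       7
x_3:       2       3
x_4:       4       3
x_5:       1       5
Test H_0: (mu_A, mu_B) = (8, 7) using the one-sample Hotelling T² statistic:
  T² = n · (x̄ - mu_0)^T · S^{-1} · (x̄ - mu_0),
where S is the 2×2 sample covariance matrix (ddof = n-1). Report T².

Step 1 — sample mean vector:
  mean(A) = (2 + 9 + 2 + 4 + 1) / 5 = 18/5 = 3.6
  mean(B) = (4 + 7 + 3 + 3 + 5) / 5 = 22/5 = 4.4
  x̄ = (3.6, 4.4),  deviation x̄ - mu_0 = (3.6, 4.4) - (8, 7) = (-4.4, -2.6).

Step 2 — sample covariance matrix, S[i,j] = (1/(n-1)) · Σ_k (x_{k,i} - mean_i) · (x_{k,j} - mean_j), divisor n-1 = 4:
  S[A,A] = ((-1.6)·(-1.6) + (5.4)·(5.4) + (-1.6)·(-1.6) + (0.4)·(0.4) + (-2.6)·(-2.6)) / 4 = 41.2/4 = 10.3
  S[A,B] = ((-1.6)·(-0.4) + (5.4)·(2.6) + (-1.6)·(-1.4) + (0.4)·(-1.4) + (-2.6)·(0.6)) / 4 = 14.8/4 = 3.7
  S[B,B] = ((-0.4)·(-0.4) + (2.6)·(2.6) + (-1.4)·(-1.4) + (-1.4)·(-1.4) + (0.6)·(0.6)) / 4 = 11.2/4 = 2.8
  S = [[10.3, 3.7],
 [3.7, 2.8]].

Step 3 — invert S. det(S) = 10.3·2.8 - (3.7)² = 15.15.
  S^{-1} = (1/det) · [[d, -b], [-b, a]] = [[0.1848, -0.2442],
 [-0.2442, 0.6799]].

Step 4 — quadratic form (x̄ - mu_0)^T · S^{-1} · (x̄ - mu_0):
  S^{-1} · (x̄ - mu_0) = (-0.1782, -0.6931),
  (x̄ - mu_0)^T · [...] = (-4.4)·(-0.1782) + (-2.6)·(-0.6931) = 2.5861.

Step 5 — scale by n: T² = 5 · 2.5861 = 12.9307.

T² ≈ 12.9307


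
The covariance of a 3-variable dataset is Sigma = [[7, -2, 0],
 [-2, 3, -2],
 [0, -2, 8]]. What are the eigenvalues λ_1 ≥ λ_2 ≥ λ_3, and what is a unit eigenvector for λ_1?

Step 1 — characteristic polynomial p(λ) = det(λI - Sigma) = λ³ - tr·λ² + c_1·λ - det, where tr = trace, c_1 = sum of the principal 2×2 minors, det = det(Sigma):
  tr = 7 + 3 + 8 = 18,
  c_1 = (7·3 - (-2)²) + (7·8 - (0)²) + (3·8 - (-2)²) = 17 + 56 + 20 = 93,
  det = 7·(3·8 - (-2)²) - (-2)·((-2)·8 - (-2)·(0)) + (0)·((-2)·(-2) - 3·(0)) = 7·(20) - (-2)·(-16) + (0)·(4) = 108.
  So p(λ) = λ³ - 18λ² + 93λ - 108.
Step 2 — look for an integer root (rational root theorem: any rational root is an integer divisor of 108). Testing λ = 9:
  p(9) = 729 - 1458 + 837 - 108 = 0  ✓
  Dividing out (λ - 9): p(λ) = (λ - 9)(λ² - 9λ + 12).
Step 3 — remaining eigenvalues from the quadratic λ² - 9λ + 12 = 0:
  Δ = 9² - 4·12 = 81 - 48 = 33,  λ = (9 ± √33)/2 = (9 ± 5.7446)/2 ≈ 7.3723 or 1.6277.
  Sorted: λ_1 = 9,  λ_2 = 7.3723,  λ_3 = 1.6277  (check: sum = 18 = tr ✓).

Step 4 — unit eigenvector for λ_1 = 9: v spans the null space of (Sigma - λ_1 I), whose rows are
  r_1 = (-2, -2, 0),  r_2 = (-2, -6, -2),  r_3 = (0, -2, -1).
  v is orthogonal to every row, so take v ∝ r_1 × r_2 = ((-2)·(-2) - (0)·(-6), (0)·(-2) - (-2)·(-2), (-2)·(-6) - (-2)·(-2)) = (4, -4, 8).
  Rescale (divide by 4): u = (1, -1, 2).
  ||u|| = √((1)² + (-1)² + (2)²) = √(6) ≈ 2.4495,  v_1 = u/||u|| ≈ (0.4082, -0.4082, 0.8165) (||v_1|| = 1).

λ_1 = 9,  λ_2 = 7.3723,  λ_3 = 1.6277;  v_1 ≈ (0.4082, -0.4082, 0.8165)


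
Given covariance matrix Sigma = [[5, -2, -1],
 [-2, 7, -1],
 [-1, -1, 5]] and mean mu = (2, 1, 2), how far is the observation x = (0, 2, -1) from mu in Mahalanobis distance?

Step 1 — centre the observation: (x - mu) = (-2, 1, -3).

Step 2 — invert Sigma (cofactor / det for 3×3, or solve directly):
  Sigma^{-1} = [[0.2446, 0.0791, 0.0647],
 [0.0791, 0.1727, 0.0504],
 [0.0647, 0.0504, 0.223]].

Step 3 — form the quadratic (x - mu)^T · Sigma^{-1} · (x - mu):
  Sigma^{-1} · (x - mu) = (-0.6043, -0.1367, -0.7482).
  (x - mu)^T · [Sigma^{-1} · (x - mu)] = (-2)·(-0.6043) + (1)·(-0.1367) + (-3)·(-0.7482) = 3.3165.

Step 4 — take square root: d = √(3.3165) ≈ 1.8211.

d(x, mu) = √(3.3165) ≈ 1.8211


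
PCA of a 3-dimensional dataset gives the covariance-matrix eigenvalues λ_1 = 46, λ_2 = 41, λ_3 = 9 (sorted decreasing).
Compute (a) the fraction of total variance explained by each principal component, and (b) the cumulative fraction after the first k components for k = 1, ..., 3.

Step 1 — total variance = trace(Sigma) = Σ λ_i = 46 + 41 + 9 = 96.

Step 2 — fraction explained by component i = λ_i / Σ λ:
  PC1: 46/96 = 0.4792
  PC2: 41/96 = 0.4271
  PC3: 9/96 = 0.0938

Step 3 — cumulative fraction after k components = (λ_1 + ... + λ_k) / Σ λ:
  k = 1: 46/96 = 0.4792
  k = 2: (46 + 41)/96 = 87/96 = 0.9062
  k = 3: (46 + 41 + 9)/96 = 96/96 = 1

Summary (fraction, with percent):

explained: PC1 0.4792 (47.92%), PC2 0.4271 (42.71%), PC3 0.0938 (9.38%);  cumulative: 0.4792, 0.9062, 1


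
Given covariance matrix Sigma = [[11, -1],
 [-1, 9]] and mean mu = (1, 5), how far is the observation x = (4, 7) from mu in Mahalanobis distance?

Step 1 — centre the observation: (x - mu) = (3, 2).

Step 2 — invert Sigma. det(Sigma) = 11·9 - (-1)² = 98.
  Sigma^{-1} = (1/det) · [[d, -b], [-b, a]] = [[0.0918, 0.0102],
 [0.0102, 0.1122]].

Step 3 — form the quadratic (x - mu)^T · Sigma^{-1} · (x - mu):
  Sigma^{-1} · (x - mu) = (0.2959, 0.2551).
  (x - mu)^T · [Sigma^{-1} · (x - mu)] = (3)·(0.2959) + (2)·(0.2551) = 1.398.

Step 4 — take square root: d = √(1.398) ≈ 1.1824.

d(x, mu) = √(1.398) ≈ 1.1824


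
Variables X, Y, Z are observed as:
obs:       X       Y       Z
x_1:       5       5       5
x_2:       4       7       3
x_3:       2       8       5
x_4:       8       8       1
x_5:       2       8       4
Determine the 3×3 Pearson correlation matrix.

Step 1 — column means:
  mean(X) = (5 + 4 + 2 + 8 + 2) / 5 = 21/5 = 4.2
  mean(Y) = (5 + 7 + 8 + 8 + 8) / 5 = 36/5 = 7.2
  mean(Z) = (5 + 3 + 5 + 1 + 4) / 5 = 18/5 = 3.6

Step 2 — sample variances and covariances s[i,j] = (1/(n-1)) · Σ_k (x_{k,i} - mean_i) · (x_{k,j} - mean_j), with n-1 = 4:
  s[X,X] = ((0.8)·(0.8) + (-0.2)·(-0.2) + (-2.2)·(-2.2) + (3.8)·(3.8) + (-2.2)·(-2.2)) / 4 = 24.8/4 = 6.2
  s[X,Y] = ((0.8)·(-2.2) + (-0.2)·(-0.2) + (-2.2)·(0.8) + (3.8)·(0.8) + (-2.2)·(0.8)) / 4 = -2.2/4 = -0.55
  s[X,Z] = ((0.8)·(1.4) + (-0.2)·(-0.6) + (-2.2)·(1.4) + (3.8)·(-2.6) + (-2.2)·(0.4)) / 4 = -12.6/4 = -3.15
  s[Y,Y] = ((-2.2)·(-2.2) + (-0.2)·(-0.2) + (0.8)·(0.8) + (0.8)·(0.8) + (0.8)·(0.8)) / 4 = 6.8/4 = 1.7
  s[Y,Z] = ((-2.2)·(1.4) + (-0.2)·(-0.6) + (0.8)·(1.4) + (0.8)·(-2.6) + (0.8)·(0.4)) / 4 = -3.6/4 = -0.9
  s[Z,Z] = ((1.4)·(1.4) + (-0.6)·(-0.6) + (1.4)·(1.4) + (-2.6)·(-2.6) + (0.4)·(0.4)) / 4 = 11.2/4 = 2.8
  Sample standard deviations s_i = √(s[i,i]):
  s(X) = √(6.2) = 2.49
  s(Y) = √(1.7) = 1.3038
  s(Z) = √(2.8) = 1.6733

Step 3 — r_{ij} = s_{ij} / (s_i · s_j):
  r[X,X] = 1 (diagonal).
  r[X,Y] = -0.55 / (2.49 · 1.3038) = -0.55 / 3.2465 = -0.1694
  r[X,Z] = -3.15 / (2.49 · 1.6733) = -3.15 / 4.1665 = -0.756
  r[Y,Y] = 1 (diagonal).
  r[Y,Z] = -0.9 / (1.3038 · 1.6733) = -0.9 / 2.1817 = -0.4125
  r[Z,Z] = 1 (diagonal).

R is symmetric with unit diagonal. Assembling:

R = [[1, -0.1694, -0.756],
 [-0.1694, 1, -0.4125],
 [-0.756, -0.4125, 1]]


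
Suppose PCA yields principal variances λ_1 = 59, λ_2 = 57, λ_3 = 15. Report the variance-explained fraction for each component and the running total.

Step 1 — total variance = trace(Sigma) = Σ λ_i = 59 + 57 + 15 = 131.

Step 2 — fraction explained by component i = λ_i / Σ λ:
  PC1: 59/131 = 0.4504
  PC2: 57/131 = 0.4351
  PC3: 15/131 = 0.1145

Step 3 — cumulative fraction after k components = (λ_1 + ... + λ_k) / Σ λ:
  k = 1: 59/131 = 0.4504
  k = 2: (59 + 57)/131 = 116/131 = 0.8855
  k = 3: (59 + 57 + 15)/131 = 131/131 = 1

Summary (fraction, with percent):

explained: PC1 0.4504 (45.04%), PC2 0.4351 (43.51%), PC3 0.1145 (11.45%);  cumulative: 0.4504, 0.8855, 1


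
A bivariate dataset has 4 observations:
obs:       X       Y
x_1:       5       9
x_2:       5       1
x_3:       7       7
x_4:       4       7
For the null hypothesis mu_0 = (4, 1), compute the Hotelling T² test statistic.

Step 1 — sample mean vector:
  mean(X) = (5 + 5 + 7 + 4) / 4 = 21/4 = 5.25
  mean(Y) = (9 + 1 + 7 + 7) / 4 = 24/4 = 6
  x̄ = (5.25, 6),  deviation x̄ - mu_0 = (5.25, 6) - (4, 1) = (1.25, 5).

Step 2 — sample covariance matrix, S[i,j] = (1/(n-1)) · Σ_k (x_{k,i} - mean_i) · (x_{k,j} - mean_j), divisor n-1 = 3:
  S[X,X] = ((-0.25)·(-0.25) + (-0.25)·(-0.25) + (1.75)·(1.75) + (-1.25)·(-1.25)) / 3 = 4.75/3 = 1.5833
  S[X,Y] = ((-0.25)·(3) + (-0.25)·(-5) + (1.75)·(1) + (-1.25)·(1)) / 3 = 1/3 = 0.3333
  S[Y,Y] = ((3)·(3) + (-5)·(-5) + (1)·(1) + (1)·(1)) / 3 = 36/3 = 12
  S = [[1.5833, 0.3333],
 [0.3333, 12]].

Step 3 — invert S. det(S) = 1.5833·12 - (0.3333)² = 18.8889.
  S^{-1} = (1/det) · [[d, -b], [-b, a]] = [[0.6353, -0.0176],
 [-0.0176, 0.0838]].

Step 4 — quadratic form (x̄ - mu_0)^T · S^{-1} · (x̄ - mu_0):
  S^{-1} · (x̄ - mu_0) = (0.7059, 0.3971),
  (x̄ - mu_0)^T · [...] = (1.25)·(0.7059) + (5)·(0.3971) = 2.8676.

Step 5 — scale by n: T² = 4 · 2.8676 = 11.4706.

T² ≈ 11.4706


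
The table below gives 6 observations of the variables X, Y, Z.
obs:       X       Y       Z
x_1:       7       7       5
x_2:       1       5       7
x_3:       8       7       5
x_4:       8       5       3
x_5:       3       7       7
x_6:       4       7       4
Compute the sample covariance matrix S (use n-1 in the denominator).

Step 1 — column means:
  mean(X) = (7 + 1 + 8 + 8 + 3 + 4) / 6 = 31/6 = 5.1667
  mean(Y) = (7 + 5 + 7 + 5 + 7 + 7) / 6 = 38/6 = 6.3333
  mean(Z) = (5 + 7 + 5 + 3 + 7 + 4) / 6 = 31/6 = 5.1667

Step 2 — sample covariance S[i,j] = (1/(n-1)) · Σ_k (x_{k,i} - mean_i) · (x_{k,j} - mean_j), with n-1 = 5.
  S[X,X] = ((1.8333)·(1.8333) + (-4.1667)·(-4.1667) + (2.8333)·(2.8333) + (2.8333)·(2.8333) + (-2.1667)·(-2.1667) + (-1.1667)·(-1.1667)) / 5 = 42.8333/5 = 8.5667
  S[X,Y] = ((1.8333)·(0.6667) + (-4.1667)·(-1.3333) + (2.8333)·(0.6667) + (2.8333)·(-1.3333) + (-2.1667)·(0.6667) + (-1.1667)·(0.6667)) / 5 = 2.6667/5 = 0.5333
  S[X,Z] = ((1.8333)·(-0.1667) + (-4.1667)·(1.8333) + (2.8333)·(-0.1667) + (2.8333)·(-2.1667) + (-2.1667)·(1.8333) + (-1.1667)·(-1.1667)) / 5 = -17.1667/5 = -3.4333
  S[Y,Y] = ((0.6667)·(0.6667) + (-1.3333)·(-1.3333) + (0.6667)·(0.6667) + (-1.3333)·(-1.3333) + (0.6667)·(0.6667) + (0.6667)·(0.6667)) / 5 = 5.3333/5 = 1.0667
  S[Y,Z] = ((0.6667)·(-0.1667) + (-1.3333)·(1.8333) + (0.6667)·(-0.1667) + (-1.3333)·(-2.1667) + (0.6667)·(1.8333) + (0.6667)·(-1.1667)) / 5 = 0.6667/5 = 0.1333
  S[Z,Z] = ((-0.1667)·(-0.1667) + (1.8333)·(1.8333) + (-0.1667)·(-0.1667) + (-2.1667)·(-2.1667) + (1.8333)·(1.8333) + (-1.1667)·(-1.1667)) / 5 = 12.8333/5 = 2.5667

S is symmetric (S[j,i] = S[i,j]). Assembling:

S = [[8.5667, 0.5333, -3.4333],
 [0.5333, 1.0667, 0.1333],
 [-3.4333, 0.1333, 2.5667]]


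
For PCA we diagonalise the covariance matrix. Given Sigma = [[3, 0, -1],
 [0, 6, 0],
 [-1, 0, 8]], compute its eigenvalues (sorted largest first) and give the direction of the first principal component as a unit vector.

Step 1 — characteristic polynomial p(λ) = det(λI - Sigma) = λ³ - tr·λ² + c_1·λ - det, where tr = trace, c_1 = sum of the principal 2×2 minors, det = det(Sigma):
  tr = 3 + 6 + 8 = 17,
  c_1 = (3·6 - (0)²) + (3·8 - (-1)²) + (6·8 - (0)²) = 18 + 23 + 48 = 89,
  det = 3·(6·8 - (0)²) - (0)·((0)·8 - (0)·(-1)) + (-1)·((0)·(0) - 6·(-1)) = 3·(48) - (0)·(0) + (-1)·(6) = 138.
  So p(λ) = λ³ - 17λ² + 89λ - 138.
Step 2 — look for an integer root (rational root theorem: any rational root is an integer divisor of 138). Testing λ = 6:
  p(6) = 216 - 612 + 534 - 138 = 0  ✓
  Dividing out (λ - 6): p(λ) = (λ - 6)(λ² - 11λ + 23).
Step 3 — remaining eigenvalues from the quadratic λ² - 11λ + 23 = 0:
  Δ = 11² - 4·23 = 121 - 92 = 29,  λ = (11 ± √29)/2 = (11 ± 5.3852)/2 ≈ 8.1926 or 2.8074.
  Sorted: λ_1 = 8.1926,  λ_2 = 6,  λ_3 = 2.8074  (check: sum = 17 = tr ✓).

Step 4 — unit eigenvector for λ_1 ≈ 8.1926: v spans the null space of (Sigma - λ_1 I), whose rows are
  r_1 = (-5.1926, 0, -1),  r_2 = (0, -2.1926, 0),  r_3 = (-1, 0, -0.1926).
  v is orthogonal to every row, so take v ∝ r_1 × r_2 = ((0)·(0) - (-1)·(-2.1926), (-1)·(0) - (-5.1926)·(0), (-5.1926)·(-2.1926) - (0)·(0)) ≈ (-2.1926, 0, 11.3852).
  Rescale (multiply by -1 so the first nonzero entry is positive): u = (2.1926, 0, -11.3852).
  ||u|| = √((2.1926)² + (0)² + (-11.3852)²) = √(134.4294) ≈ 11.5944,  v_1 = u/||u|| ≈ (0.1891, 0, -0.982) (||v_1|| = 1).

λ_1 = 8.1926,  λ_2 = 6,  λ_3 = 2.8074;  v_1 ≈ (0.1891, 0, -0.982)


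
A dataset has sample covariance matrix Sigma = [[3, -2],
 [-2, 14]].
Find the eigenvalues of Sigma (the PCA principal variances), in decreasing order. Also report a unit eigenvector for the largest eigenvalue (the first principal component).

Step 1 — characteristic polynomial of 2×2 Sigma:
  det(Sigma - λI) = λ² - trace · λ + det = 0.
  trace = 3 + 14 = 17, det = 3·14 - (-2)² = 38.
Step 2 — discriminant:
  Δ = trace² - 4·det = 289 - 152 = 137.
Step 3 — eigenvalues:
  λ = (trace ± √Δ)/2 = (17 ± 11.7047)/2,
  λ_1 = 14.3523,  λ_2 = 2.6477.

Step 4 — unit eigenvector for λ_1: solve (Sigma - λ_1 I)v = 0. First row:
  (3 - 14.3523)·v_x + (-2)·v_y = 0, i.e. (-11.3523)·v_x + (-2)·v_y = 0,
  so v ∝ (b, λ_1 - a) = (-2, 11.3523); multiply by -1 so the first entry is positive: u = (2, -11.3523).
  ||u|| = √((2)² + (-11.3523)²) = √(132.8758) ≈ 11.5272,
  v_1 = u/||u|| ≈ (0.1735, -0.9848) (||v_1|| = 1).

λ_1 = 14.3523,  λ_2 = 2.6477;  v_1 ≈ (0.1735, -0.9848)


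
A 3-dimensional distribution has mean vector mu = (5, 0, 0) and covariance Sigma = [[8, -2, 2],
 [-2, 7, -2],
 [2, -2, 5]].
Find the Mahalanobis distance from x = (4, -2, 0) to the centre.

Step 1 — centre the observation: (x - mu) = (-1, -2, 0).

Step 2 — invert Sigma (cofactor / det for 3×3, or solve directly):
  Sigma^{-1} = [[0.1435, 0.0278, -0.0463],
 [0.0278, 0.1667, 0.0556],
 [-0.0463, 0.0556, 0.2407]].

Step 3 — form the quadratic (x - mu)^T · Sigma^{-1} · (x - mu):
  Sigma^{-1} · (x - mu) = (-0.1991, -0.3611, -0.0648).
  (x - mu)^T · [Sigma^{-1} · (x - mu)] = (-1)·(-0.1991) + (-2)·(-0.3611) + (0)·(-0.0648) = 0.9213.

Step 4 — take square root: d = √(0.9213) ≈ 0.9598.

d(x, mu) = √(0.9213) ≈ 0.9598


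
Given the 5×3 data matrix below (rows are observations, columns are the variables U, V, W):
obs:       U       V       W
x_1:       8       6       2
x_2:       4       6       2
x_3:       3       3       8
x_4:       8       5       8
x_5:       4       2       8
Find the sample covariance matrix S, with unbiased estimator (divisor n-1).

Step 1 — column means:
  mean(U) = (8 + 4 + 3 + 8 + 4) / 5 = 27/5 = 5.4
  mean(V) = (6 + 6 + 3 + 5 + 2) / 5 = 22/5 = 4.4
  mean(W) = (2 + 2 + 8 + 8 + 8) / 5 = 28/5 = 5.6

Step 2 — sample covariance S[i,j] = (1/(n-1)) · Σ_k (x_{k,i} - mean_i) · (x_{k,j} - mean_j), with n-1 = 4.
  S[U,U] = ((2.6)·(2.6) + (-1.4)·(-1.4) + (-2.4)·(-2.4) + (2.6)·(2.6) + (-1.4)·(-1.4)) / 4 = 23.2/4 = 5.8
  S[U,V] = ((2.6)·(1.6) + (-1.4)·(1.6) + (-2.4)·(-1.4) + (2.6)·(0.6) + (-1.4)·(-2.4)) / 4 = 10.2/4 = 2.55
  S[U,W] = ((2.6)·(-3.6) + (-1.4)·(-3.6) + (-2.4)·(2.4) + (2.6)·(2.4) + (-1.4)·(2.4)) / 4 = -7.2/4 = -1.8
  S[V,V] = ((1.6)·(1.6) + (1.6)·(1.6) + (-1.4)·(-1.4) + (0.6)·(0.6) + (-2.4)·(-2.4)) / 4 = 13.2/4 = 3.3
  S[V,W] = ((1.6)·(-3.6) + (1.6)·(-3.6) + (-1.4)·(2.4) + (0.6)·(2.4) + (-2.4)·(2.4)) / 4 = -19.2/4 = -4.8
  S[W,W] = ((-3.6)·(-3.6) + (-3.6)·(-3.6) + (2.4)·(2.4) + (2.4)·(2.4) + (2.4)·(2.4)) / 4 = 43.2/4 = 10.8

S is symmetric (S[j,i] = S[i,j]). Assembling:

S = [[5.8, 2.55, -1.8],
 [2.55, 3.3, -4.8],
 [-1.8, -4.8, 10.8]]


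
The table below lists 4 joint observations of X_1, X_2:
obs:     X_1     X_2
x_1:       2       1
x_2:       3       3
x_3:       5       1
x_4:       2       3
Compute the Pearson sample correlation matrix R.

Step 1 — column means:
  mean(X_1) = (2 + 3 + 5 + 2) / 4 = 12/4 = 3
  mean(X_2) = (1 + 3 + 1 + 3) / 4 = 8/4 = 2

Step 2 — sample variances and covariances s[i,j] = (1/(n-1)) · Σ_k (x_{k,i} - mean_i) · (x_{k,j} - mean_j), with n-1 = 3:
  s[X_1,X_1] = ((-1)·(-1) + (0)·(0) + (2)·(2) + (-1)·(-1)) / 3 = 6/3 = 2
  s[X_1,X_2] = ((-1)·(-1) + (0)·(1) + (2)·(-1) + (-1)·(1)) / 3 = -2/3 = -0.6667
  s[X_2,X_2] = ((-1)·(-1) + (1)·(1) + (-1)·(-1) + (1)·(1)) / 3 = 4/3 = 1.3333
  Sample standard deviations s_i = √(s[i,i]):
  s(X_1) = √(2) = 1.4142
  s(X_2) = √(1.3333) = 1.1547

Step 3 — r_{ij} = s_{ij} / (s_i · s_j):
  r[X_1,X_1] = 1 (diagonal).
  r[X_1,X_2] = -0.6667 / (1.4142 · 1.1547) = -0.6667 / 1.633 = -0.4082
  r[X_2,X_2] = 1 (diagonal).

R is symmetric with unit diagonal. Assembling:

R = [[1, -0.4082],
 [-0.4082, 1]]
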